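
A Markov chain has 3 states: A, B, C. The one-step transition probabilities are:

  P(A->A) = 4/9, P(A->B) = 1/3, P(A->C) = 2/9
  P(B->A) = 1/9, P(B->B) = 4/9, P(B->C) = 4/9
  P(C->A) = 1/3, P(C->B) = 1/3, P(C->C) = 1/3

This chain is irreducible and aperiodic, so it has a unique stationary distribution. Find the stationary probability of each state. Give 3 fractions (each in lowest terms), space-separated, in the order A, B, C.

Answer: 9/32 3/8 11/32

Derivation:
The stationary distribution satisfies pi = pi * P, i.e.:
  pi_A = 4/9*pi_A + 1/9*pi_B + 1/3*pi_C
  pi_B = 1/3*pi_A + 4/9*pi_B + 1/3*pi_C
  pi_C = 2/9*pi_A + 4/9*pi_B + 1/3*pi_C
with normalization: pi_A + pi_B + pi_C = 1.

Using the first 2 balance equations plus normalization, the linear system A*pi = b is:
  [-5/9, 1/9, 1/3] . pi = 0
  [1/3, -5/9, 1/3] . pi = 0
  [1, 1, 1] . pi = 1

Solving yields:
  pi_A = 9/32
  pi_B = 3/8
  pi_C = 11/32

Verification (pi * P):
  9/32*4/9 + 3/8*1/9 + 11/32*1/3 = 9/32 = pi_A  (ok)
  9/32*1/3 + 3/8*4/9 + 11/32*1/3 = 3/8 = pi_B  (ok)
  9/32*2/9 + 3/8*4/9 + 11/32*1/3 = 11/32 = pi_C  (ok)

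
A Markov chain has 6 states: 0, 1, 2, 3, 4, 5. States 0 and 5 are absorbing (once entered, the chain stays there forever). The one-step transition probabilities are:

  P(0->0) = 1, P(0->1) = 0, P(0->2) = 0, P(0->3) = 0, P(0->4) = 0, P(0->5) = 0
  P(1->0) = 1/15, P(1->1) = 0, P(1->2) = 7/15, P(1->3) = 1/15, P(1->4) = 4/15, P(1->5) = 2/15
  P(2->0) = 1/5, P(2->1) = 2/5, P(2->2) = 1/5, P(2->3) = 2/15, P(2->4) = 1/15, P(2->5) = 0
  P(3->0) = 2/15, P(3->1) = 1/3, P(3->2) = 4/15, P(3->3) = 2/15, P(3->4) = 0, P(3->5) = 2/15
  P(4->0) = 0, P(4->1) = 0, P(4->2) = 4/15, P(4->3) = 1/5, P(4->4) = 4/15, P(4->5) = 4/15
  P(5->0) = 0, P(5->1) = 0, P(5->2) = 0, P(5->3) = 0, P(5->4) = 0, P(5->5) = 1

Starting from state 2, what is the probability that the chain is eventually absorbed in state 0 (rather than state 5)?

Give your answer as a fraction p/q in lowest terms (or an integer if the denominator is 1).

Answer: 8099/13259

Derivation:
Let a_i = P(absorbed in 0 | start in state i).
Boundary conditions: a_0 = 1, a_5 = 0.
For each transient state i, a_i = sum_j P(i->j) * a_j:
  a_1 = 1/15*a_0 + 0*a_1 + 7/15*a_2 + 1/15*a_3 + 4/15*a_4 + 2/15*a_5
  a_2 = 1/5*a_0 + 2/5*a_1 + 1/5*a_2 + 2/15*a_3 + 1/15*a_4 + 0*a_5
  a_3 = 2/15*a_0 + 1/3*a_1 + 4/15*a_2 + 2/15*a_3 + 0*a_4 + 2/15*a_5
  a_4 = 0*a_0 + 0*a_1 + 4/15*a_2 + 1/5*a_3 + 4/15*a_4 + 4/15*a_5

Substituting a_0 = 1 and a_5 = 0, rearrange to (I - Q) a = r where r[i] = P(i -> 0):
  [1, -7/15, -1/15, -4/15] . (a_1, a_2, a_3, a_4) = 1/15
  [-2/5, 4/5, -2/15, -1/15] . (a_1, a_2, a_3, a_4) = 1/5
  [-1/3, -4/15, 13/15, 0] . (a_1, a_2, a_3, a_4) = 2/15
  [0, -4/15, -1/5, 11/15] . (a_1, a_2, a_3, a_4) = 0

Solving yields:
  a_1 = 6425/13259
  a_2 = 8099/13259
  a_3 = 7003/13259
  a_4 = 4855/13259

Starting state is 2, so the absorption probability is a_2 = 8099/13259.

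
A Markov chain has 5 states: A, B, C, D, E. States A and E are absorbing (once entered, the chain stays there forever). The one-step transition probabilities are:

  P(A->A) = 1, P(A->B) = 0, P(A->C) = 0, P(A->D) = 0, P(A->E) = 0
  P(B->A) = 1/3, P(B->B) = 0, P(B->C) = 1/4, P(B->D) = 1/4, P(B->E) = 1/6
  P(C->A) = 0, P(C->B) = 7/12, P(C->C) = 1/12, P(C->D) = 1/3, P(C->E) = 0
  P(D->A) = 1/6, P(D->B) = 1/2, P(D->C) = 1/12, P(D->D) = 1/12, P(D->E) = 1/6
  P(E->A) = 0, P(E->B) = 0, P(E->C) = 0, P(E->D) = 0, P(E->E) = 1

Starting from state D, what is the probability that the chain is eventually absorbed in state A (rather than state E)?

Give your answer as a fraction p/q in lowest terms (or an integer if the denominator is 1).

Let a_i = P(absorbed in A | start in state i).
Boundary conditions: a_A = 1, a_E = 0.
For each transient state i, a_i = sum_j P(i->j) * a_j:
  a_B = 1/3*a_A + 0*a_B + 1/4*a_C + 1/4*a_D + 1/6*a_E
  a_C = 0*a_A + 7/12*a_B + 1/12*a_C + 1/3*a_D + 0*a_E
  a_D = 1/6*a_A + 1/2*a_B + 1/12*a_C + 1/12*a_D + 1/6*a_E

Substituting a_A = 1 and a_E = 0, rearrange to (I - Q) a = r where r[i] = P(i -> A):
  [1, -1/4, -1/4] . (a_B, a_C, a_D) = 1/3
  [-7/12, 11/12, -1/3] . (a_B, a_C, a_D) = 0
  [-1/2, -1/12, 11/12] . (a_B, a_C, a_D) = 1/6

Solving yields:
  a_B = 31/49
  a_C = 271/441
  a_D = 257/441

Starting state is D, so the absorption probability is a_D = 257/441.

Answer: 257/441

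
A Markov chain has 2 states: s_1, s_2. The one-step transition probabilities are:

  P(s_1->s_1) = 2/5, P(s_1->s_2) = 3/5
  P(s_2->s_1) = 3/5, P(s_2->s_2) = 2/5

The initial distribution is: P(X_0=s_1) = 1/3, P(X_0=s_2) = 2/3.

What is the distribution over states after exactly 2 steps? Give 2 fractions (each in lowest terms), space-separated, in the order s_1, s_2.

Answer: 37/75 38/75

Derivation:
Propagating the distribution step by step (d_{t+1} = d_t * P):
d_0 = (s_1=1/3, s_2=2/3)
  d_1[s_1] = 1/3*2/5 + 2/3*3/5 = 8/15
  d_1[s_2] = 1/3*3/5 + 2/3*2/5 = 7/15
d_1 = (s_1=8/15, s_2=7/15)
  d_2[s_1] = 8/15*2/5 + 7/15*3/5 = 37/75
  d_2[s_2] = 8/15*3/5 + 7/15*2/5 = 38/75
d_2 = (s_1=37/75, s_2=38/75)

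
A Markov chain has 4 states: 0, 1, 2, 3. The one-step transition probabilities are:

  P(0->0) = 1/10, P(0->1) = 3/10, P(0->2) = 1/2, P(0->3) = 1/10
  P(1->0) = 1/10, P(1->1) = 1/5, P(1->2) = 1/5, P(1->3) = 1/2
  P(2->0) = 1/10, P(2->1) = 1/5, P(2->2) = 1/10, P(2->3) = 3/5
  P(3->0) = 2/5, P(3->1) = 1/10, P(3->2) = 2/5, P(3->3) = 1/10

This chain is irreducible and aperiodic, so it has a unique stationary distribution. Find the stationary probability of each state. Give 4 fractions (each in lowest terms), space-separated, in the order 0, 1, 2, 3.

The stationary distribution satisfies pi = pi * P, i.e.:
  pi_0 = 1/10*pi_0 + 1/10*pi_1 + 1/10*pi_2 + 2/5*pi_3
  pi_1 = 3/10*pi_0 + 1/5*pi_1 + 1/5*pi_2 + 1/10*pi_3
  pi_2 = 1/2*pi_0 + 1/5*pi_1 + 1/10*pi_2 + 2/5*pi_3
  pi_3 = 1/10*pi_0 + 1/2*pi_1 + 3/5*pi_2 + 1/10*pi_3
with normalization: pi_0 + pi_1 + pi_2 + pi_3 = 1.

Using the first 3 balance equations plus normalization, the linear system A*pi = b is:
  [-9/10, 1/10, 1/10, 2/5] . pi = 0
  [3/10, -4/5, 1/5, 1/10] . pi = 0
  [1/2, 1/5, -9/10, 2/5] . pi = 0
  [1, 1, 1, 1] . pi = 1

Solving yields:
  pi_0 = 323/1643
  pi_1 = 308/1643
  pi_2 = 483/1643
  pi_3 = 529/1643

Verification (pi * P):
  323/1643*1/10 + 308/1643*1/10 + 483/1643*1/10 + 529/1643*2/5 = 323/1643 = pi_0  (ok)
  323/1643*3/10 + 308/1643*1/5 + 483/1643*1/5 + 529/1643*1/10 = 308/1643 = pi_1  (ok)
  323/1643*1/2 + 308/1643*1/5 + 483/1643*1/10 + 529/1643*2/5 = 483/1643 = pi_2  (ok)
  323/1643*1/10 + 308/1643*1/2 + 483/1643*3/5 + 529/1643*1/10 = 529/1643 = pi_3  (ok)

Answer: 323/1643 308/1643 483/1643 529/1643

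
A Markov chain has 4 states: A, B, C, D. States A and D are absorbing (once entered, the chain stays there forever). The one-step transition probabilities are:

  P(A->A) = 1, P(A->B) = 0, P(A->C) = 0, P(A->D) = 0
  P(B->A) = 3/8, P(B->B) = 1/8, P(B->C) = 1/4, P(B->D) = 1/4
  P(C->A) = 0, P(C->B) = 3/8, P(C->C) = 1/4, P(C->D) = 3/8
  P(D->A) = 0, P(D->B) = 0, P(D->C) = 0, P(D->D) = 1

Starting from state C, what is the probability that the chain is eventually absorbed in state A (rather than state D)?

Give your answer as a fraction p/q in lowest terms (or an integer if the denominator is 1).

Answer: 1/4

Derivation:
Let a_i = P(absorbed in A | start in state i).
Boundary conditions: a_A = 1, a_D = 0.
For each transient state i, a_i = sum_j P(i->j) * a_j:
  a_B = 3/8*a_A + 1/8*a_B + 1/4*a_C + 1/4*a_D
  a_C = 0*a_A + 3/8*a_B + 1/4*a_C + 3/8*a_D

Substituting a_A = 1 and a_D = 0, rearrange to (I - Q) a = r where r[i] = P(i -> A):
  [7/8, -1/4] . (a_B, a_C) = 3/8
  [-3/8, 3/4] . (a_B, a_C) = 0

Solving yields:
  a_B = 1/2
  a_C = 1/4

Starting state is C, so the absorption probability is a_C = 1/4.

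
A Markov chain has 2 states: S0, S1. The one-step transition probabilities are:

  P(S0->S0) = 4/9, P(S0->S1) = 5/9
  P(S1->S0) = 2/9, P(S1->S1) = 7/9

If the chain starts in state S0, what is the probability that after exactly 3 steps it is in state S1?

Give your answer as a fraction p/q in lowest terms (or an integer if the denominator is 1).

Answer: 515/729

Derivation:
Computing P^3 by repeated multiplication:
P^1 =
  S0: [4/9, 5/9]
  S1: [2/9, 7/9]
P^2 =
  S0: [26/81, 55/81]
  S1: [22/81, 59/81]
P^3 =
  S0: [214/729, 515/729]
  S1: [206/729, 523/729]

(P^3)[S0 -> S1] = 515/729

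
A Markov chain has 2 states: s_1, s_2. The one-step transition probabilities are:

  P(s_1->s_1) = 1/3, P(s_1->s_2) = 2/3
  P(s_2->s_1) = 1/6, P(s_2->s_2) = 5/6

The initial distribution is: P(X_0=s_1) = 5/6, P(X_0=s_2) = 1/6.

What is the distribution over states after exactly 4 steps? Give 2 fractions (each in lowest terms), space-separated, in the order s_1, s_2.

Answer: 1559/7776 6217/7776

Derivation:
Propagating the distribution step by step (d_{t+1} = d_t * P):
d_0 = (s_1=5/6, s_2=1/6)
  d_1[s_1] = 5/6*1/3 + 1/6*1/6 = 11/36
  d_1[s_2] = 5/6*2/3 + 1/6*5/6 = 25/36
d_1 = (s_1=11/36, s_2=25/36)
  d_2[s_1] = 11/36*1/3 + 25/36*1/6 = 47/216
  d_2[s_2] = 11/36*2/3 + 25/36*5/6 = 169/216
d_2 = (s_1=47/216, s_2=169/216)
  d_3[s_1] = 47/216*1/3 + 169/216*1/6 = 263/1296
  d_3[s_2] = 47/216*2/3 + 169/216*5/6 = 1033/1296
d_3 = (s_1=263/1296, s_2=1033/1296)
  d_4[s_1] = 263/1296*1/3 + 1033/1296*1/6 = 1559/7776
  d_4[s_2] = 263/1296*2/3 + 1033/1296*5/6 = 6217/7776
d_4 = (s_1=1559/7776, s_2=6217/7776)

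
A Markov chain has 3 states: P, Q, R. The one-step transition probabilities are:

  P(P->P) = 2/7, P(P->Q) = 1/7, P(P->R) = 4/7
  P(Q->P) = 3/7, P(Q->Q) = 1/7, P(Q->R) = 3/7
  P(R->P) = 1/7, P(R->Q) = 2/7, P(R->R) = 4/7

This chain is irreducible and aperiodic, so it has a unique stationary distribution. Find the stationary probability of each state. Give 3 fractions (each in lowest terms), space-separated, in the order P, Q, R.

The stationary distribution satisfies pi = pi * P, i.e.:
  pi_P = 2/7*pi_P + 3/7*pi_Q + 1/7*pi_R
  pi_Q = 1/7*pi_P + 1/7*pi_Q + 2/7*pi_R
  pi_R = 4/7*pi_P + 3/7*pi_Q + 4/7*pi_R
with normalization: pi_P + pi_Q + pi_R = 1.

Using the first 2 balance equations plus normalization, the linear system A*pi = b is:
  [-5/7, 3/7, 1/7] . pi = 0
  [1/7, -6/7, 2/7] . pi = 0
  [1, 1, 1] . pi = 1

Solving yields:
  pi_P = 6/25
  pi_Q = 11/50
  pi_R = 27/50

Verification (pi * P):
  6/25*2/7 + 11/50*3/7 + 27/50*1/7 = 6/25 = pi_P  (ok)
  6/25*1/7 + 11/50*1/7 + 27/50*2/7 = 11/50 = pi_Q  (ok)
  6/25*4/7 + 11/50*3/7 + 27/50*4/7 = 27/50 = pi_R  (ok)

Answer: 6/25 11/50 27/50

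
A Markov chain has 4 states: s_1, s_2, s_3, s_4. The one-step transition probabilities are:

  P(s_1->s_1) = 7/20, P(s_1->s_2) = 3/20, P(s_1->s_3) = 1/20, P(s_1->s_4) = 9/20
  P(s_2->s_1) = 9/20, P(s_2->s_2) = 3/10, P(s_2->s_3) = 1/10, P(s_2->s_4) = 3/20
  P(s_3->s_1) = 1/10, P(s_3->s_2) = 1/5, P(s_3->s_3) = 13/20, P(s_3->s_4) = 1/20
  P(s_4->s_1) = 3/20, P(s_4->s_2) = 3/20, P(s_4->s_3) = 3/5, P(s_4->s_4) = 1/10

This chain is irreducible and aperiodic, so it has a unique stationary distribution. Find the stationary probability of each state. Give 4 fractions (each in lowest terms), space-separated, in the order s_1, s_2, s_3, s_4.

Answer: 1239/5207 1038/5207 2025/5207 905/5207

Derivation:
The stationary distribution satisfies pi = pi * P, i.e.:
  pi_s_1 = 7/20*pi_s_1 + 9/20*pi_s_2 + 1/10*pi_s_3 + 3/20*pi_s_4
  pi_s_2 = 3/20*pi_s_1 + 3/10*pi_s_2 + 1/5*pi_s_3 + 3/20*pi_s_4
  pi_s_3 = 1/20*pi_s_1 + 1/10*pi_s_2 + 13/20*pi_s_3 + 3/5*pi_s_4
  pi_s_4 = 9/20*pi_s_1 + 3/20*pi_s_2 + 1/20*pi_s_3 + 1/10*pi_s_4
with normalization: pi_s_1 + pi_s_2 + pi_s_3 + pi_s_4 = 1.

Using the first 3 balance equations plus normalization, the linear system A*pi = b is:
  [-13/20, 9/20, 1/10, 3/20] . pi = 0
  [3/20, -7/10, 1/5, 3/20] . pi = 0
  [1/20, 1/10, -7/20, 3/5] . pi = 0
  [1, 1, 1, 1] . pi = 1

Solving yields:
  pi_s_1 = 1239/5207
  pi_s_2 = 1038/5207
  pi_s_3 = 2025/5207
  pi_s_4 = 905/5207

Verification (pi * P):
  1239/5207*7/20 + 1038/5207*9/20 + 2025/5207*1/10 + 905/5207*3/20 = 1239/5207 = pi_s_1  (ok)
  1239/5207*3/20 + 1038/5207*3/10 + 2025/5207*1/5 + 905/5207*3/20 = 1038/5207 = pi_s_2  (ok)
  1239/5207*1/20 + 1038/5207*1/10 + 2025/5207*13/20 + 905/5207*3/5 = 2025/5207 = pi_s_3  (ok)
  1239/5207*9/20 + 1038/5207*3/20 + 2025/5207*1/20 + 905/5207*1/10 = 905/5207 = pi_s_4  (ok)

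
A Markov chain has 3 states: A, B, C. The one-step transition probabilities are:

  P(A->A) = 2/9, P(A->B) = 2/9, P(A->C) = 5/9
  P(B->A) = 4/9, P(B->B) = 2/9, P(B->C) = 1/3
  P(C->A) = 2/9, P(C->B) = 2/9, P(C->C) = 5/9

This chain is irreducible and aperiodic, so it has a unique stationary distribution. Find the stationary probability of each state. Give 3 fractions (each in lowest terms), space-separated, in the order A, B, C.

The stationary distribution satisfies pi = pi * P, i.e.:
  pi_A = 2/9*pi_A + 4/9*pi_B + 2/9*pi_C
  pi_B = 2/9*pi_A + 2/9*pi_B + 2/9*pi_C
  pi_C = 5/9*pi_A + 1/3*pi_B + 5/9*pi_C
with normalization: pi_A + pi_B + pi_C = 1.

Using the first 2 balance equations plus normalization, the linear system A*pi = b is:
  [-7/9, 4/9, 2/9] . pi = 0
  [2/9, -7/9, 2/9] . pi = 0
  [1, 1, 1] . pi = 1

Solving yields:
  pi_A = 22/81
  pi_B = 2/9
  pi_C = 41/81

Verification (pi * P):
  22/81*2/9 + 2/9*4/9 + 41/81*2/9 = 22/81 = pi_A  (ok)
  22/81*2/9 + 2/9*2/9 + 41/81*2/9 = 2/9 = pi_B  (ok)
  22/81*5/9 + 2/9*1/3 + 41/81*5/9 = 41/81 = pi_C  (ok)

Answer: 22/81 2/9 41/81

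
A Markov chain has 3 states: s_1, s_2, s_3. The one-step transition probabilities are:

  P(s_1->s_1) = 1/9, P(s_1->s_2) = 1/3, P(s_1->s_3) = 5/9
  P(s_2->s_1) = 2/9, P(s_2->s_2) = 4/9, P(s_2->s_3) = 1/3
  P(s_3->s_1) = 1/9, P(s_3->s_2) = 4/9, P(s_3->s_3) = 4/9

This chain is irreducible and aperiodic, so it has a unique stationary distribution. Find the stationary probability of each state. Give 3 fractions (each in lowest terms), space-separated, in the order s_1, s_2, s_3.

Answer: 13/82 35/82 17/41

Derivation:
The stationary distribution satisfies pi = pi * P, i.e.:
  pi_s_1 = 1/9*pi_s_1 + 2/9*pi_s_2 + 1/9*pi_s_3
  pi_s_2 = 1/3*pi_s_1 + 4/9*pi_s_2 + 4/9*pi_s_3
  pi_s_3 = 5/9*pi_s_1 + 1/3*pi_s_2 + 4/9*pi_s_3
with normalization: pi_s_1 + pi_s_2 + pi_s_3 = 1.

Using the first 2 balance equations plus normalization, the linear system A*pi = b is:
  [-8/9, 2/9, 1/9] . pi = 0
  [1/3, -5/9, 4/9] . pi = 0
  [1, 1, 1] . pi = 1

Solving yields:
  pi_s_1 = 13/82
  pi_s_2 = 35/82
  pi_s_3 = 17/41

Verification (pi * P):
  13/82*1/9 + 35/82*2/9 + 17/41*1/9 = 13/82 = pi_s_1  (ok)
  13/82*1/3 + 35/82*4/9 + 17/41*4/9 = 35/82 = pi_s_2  (ok)
  13/82*5/9 + 35/82*1/3 + 17/41*4/9 = 17/41 = pi_s_3  (ok)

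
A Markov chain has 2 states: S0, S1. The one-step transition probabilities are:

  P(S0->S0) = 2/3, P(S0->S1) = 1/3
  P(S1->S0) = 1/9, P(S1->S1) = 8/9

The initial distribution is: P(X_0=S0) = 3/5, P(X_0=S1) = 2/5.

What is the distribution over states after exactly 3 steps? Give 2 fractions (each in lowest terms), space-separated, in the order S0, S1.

Answer: 226/729 503/729

Derivation:
Propagating the distribution step by step (d_{t+1} = d_t * P):
d_0 = (S0=3/5, S1=2/5)
  d_1[S0] = 3/5*2/3 + 2/5*1/9 = 4/9
  d_1[S1] = 3/5*1/3 + 2/5*8/9 = 5/9
d_1 = (S0=4/9, S1=5/9)
  d_2[S0] = 4/9*2/3 + 5/9*1/9 = 29/81
  d_2[S1] = 4/9*1/3 + 5/9*8/9 = 52/81
d_2 = (S0=29/81, S1=52/81)
  d_3[S0] = 29/81*2/3 + 52/81*1/9 = 226/729
  d_3[S1] = 29/81*1/3 + 52/81*8/9 = 503/729
d_3 = (S0=226/729, S1=503/729)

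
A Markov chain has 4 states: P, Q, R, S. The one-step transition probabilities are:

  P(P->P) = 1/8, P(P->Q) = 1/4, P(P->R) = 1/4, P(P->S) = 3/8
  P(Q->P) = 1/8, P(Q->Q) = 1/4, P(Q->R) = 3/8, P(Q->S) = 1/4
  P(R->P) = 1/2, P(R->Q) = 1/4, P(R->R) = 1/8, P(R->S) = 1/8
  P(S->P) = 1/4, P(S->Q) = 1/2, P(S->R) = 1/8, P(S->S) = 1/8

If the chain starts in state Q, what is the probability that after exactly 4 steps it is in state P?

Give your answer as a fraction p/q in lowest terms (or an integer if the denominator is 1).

Answer: 1003/4096

Derivation:
Computing P^4 by repeated multiplication:
P^1 =
  P: [1/8, 1/4, 1/4, 3/8]
  Q: [1/8, 1/4, 3/8, 1/4]
  R: [1/2, 1/4, 1/8, 1/8]
  S: [1/4, 1/2, 1/8, 1/8]
P^2 =
  P: [17/64, 11/32, 13/64, 3/16]
  Q: [19/64, 5/16, 13/64, 3/16]
  R: [3/16, 9/32, 1/4, 9/32]
  S: [3/16, 9/32, 9/32, 1/4]
P^3 =
  P: [115/512, 19/64, 125/512, 15/64]
  Q: [115/512, 19/64, 123/512, 61/256]
  R: [65/256, 41/128, 7/32, 53/256]
  S: [67/256, 5/16, 7/32, 53/256]
P^4 =
  P: [1007/4096, 79/256, 931/4096, 447/2048]
  Q: [1003/4096, 317/1024, 931/4096, 447/2048]
  R: [477/2048, 309/1024, 485/2048, 117/512]
  S: [477/2048, 309/1024, 483/2048, 235/1024]

(P^4)[Q -> P] = 1003/4096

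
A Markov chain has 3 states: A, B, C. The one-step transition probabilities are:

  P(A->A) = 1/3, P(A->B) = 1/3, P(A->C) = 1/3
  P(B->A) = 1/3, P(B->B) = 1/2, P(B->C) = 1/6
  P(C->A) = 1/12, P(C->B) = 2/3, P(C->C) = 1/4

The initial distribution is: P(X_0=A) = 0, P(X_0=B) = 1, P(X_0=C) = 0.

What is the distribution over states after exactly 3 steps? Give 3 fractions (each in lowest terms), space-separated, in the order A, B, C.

Answer: 79/288 53/108 203/864

Derivation:
Propagating the distribution step by step (d_{t+1} = d_t * P):
d_0 = (A=0, B=1, C=0)
  d_1[A] = 0*1/3 + 1*1/3 + 0*1/12 = 1/3
  d_1[B] = 0*1/3 + 1*1/2 + 0*2/3 = 1/2
  d_1[C] = 0*1/3 + 1*1/6 + 0*1/4 = 1/6
d_1 = (A=1/3, B=1/2, C=1/6)
  d_2[A] = 1/3*1/3 + 1/2*1/3 + 1/6*1/12 = 7/24
  d_2[B] = 1/3*1/3 + 1/2*1/2 + 1/6*2/3 = 17/36
  d_2[C] = 1/3*1/3 + 1/2*1/6 + 1/6*1/4 = 17/72
d_2 = (A=7/24, B=17/36, C=17/72)
  d_3[A] = 7/24*1/3 + 17/36*1/3 + 17/72*1/12 = 79/288
  d_3[B] = 7/24*1/3 + 17/36*1/2 + 17/72*2/3 = 53/108
  d_3[C] = 7/24*1/3 + 17/36*1/6 + 17/72*1/4 = 203/864
d_3 = (A=79/288, B=53/108, C=203/864)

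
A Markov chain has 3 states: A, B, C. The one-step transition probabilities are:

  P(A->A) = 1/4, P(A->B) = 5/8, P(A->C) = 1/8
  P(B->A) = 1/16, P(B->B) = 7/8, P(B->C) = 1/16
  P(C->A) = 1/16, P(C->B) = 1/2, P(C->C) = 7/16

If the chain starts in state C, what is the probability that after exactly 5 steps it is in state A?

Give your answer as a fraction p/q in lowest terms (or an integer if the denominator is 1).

Answer: 80641/1048576

Derivation:
Computing P^5 by repeated multiplication:
P^1 =
  A: [1/4, 5/8, 1/8]
  B: [1/16, 7/8, 1/16]
  C: [1/16, 1/2, 7/16]
P^2 =
  A: [7/64, 49/64, 1/8]
  B: [19/256, 107/128, 23/256]
  C: [19/256, 89/128, 59/256]
P^3 =
  A: [85/1024, 205/256, 119/1024]
  B: [313/4096, 1685/2048, 413/4096]
  C: [313/4096, 1577/2048, 629/4096]
P^4 =
  A: [1279/16384, 6641/8192, 1823/16384]
  B: [5035/65536, 26807/32768, 6887/65536]
  C: [5035/65536, 26159/32768, 8183/65536]
P^5 =
  A: [20221/262144, 106661/131072, 28601/262144]
  B: [80641/1048576, 428021/524288, 111893/1048576]
  C: [80641/1048576, 424133/524288, 119669/1048576]

(P^5)[C -> A] = 80641/1048576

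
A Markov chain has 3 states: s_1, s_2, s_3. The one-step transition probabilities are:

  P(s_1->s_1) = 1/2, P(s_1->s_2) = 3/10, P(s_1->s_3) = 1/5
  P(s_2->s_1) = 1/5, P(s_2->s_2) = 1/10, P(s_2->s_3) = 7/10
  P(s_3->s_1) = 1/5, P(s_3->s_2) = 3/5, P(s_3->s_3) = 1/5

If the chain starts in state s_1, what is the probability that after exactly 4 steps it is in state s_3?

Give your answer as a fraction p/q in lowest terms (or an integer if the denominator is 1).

Answer: 149/400

Derivation:
Computing P^4 by repeated multiplication:
P^1 =
  s_1: [1/2, 3/10, 1/5]
  s_2: [1/5, 1/10, 7/10]
  s_3: [1/5, 3/5, 1/5]
P^2 =
  s_1: [7/20, 3/10, 7/20]
  s_2: [13/50, 49/100, 1/4]
  s_3: [13/50, 6/25, 1/2]
P^3 =
  s_1: [61/200, 69/200, 7/20]
  s_2: [139/500, 277/1000, 89/200]
  s_3: [139/500, 201/500, 8/25]
P^4 =
  s_1: [583/2000, 42/125, 149/400]
  s_2: [1417/5000, 3781/10000, 677/2000]
  s_3: [1417/5000, 789/2500, 401/1000]

(P^4)[s_1 -> s_3] = 149/400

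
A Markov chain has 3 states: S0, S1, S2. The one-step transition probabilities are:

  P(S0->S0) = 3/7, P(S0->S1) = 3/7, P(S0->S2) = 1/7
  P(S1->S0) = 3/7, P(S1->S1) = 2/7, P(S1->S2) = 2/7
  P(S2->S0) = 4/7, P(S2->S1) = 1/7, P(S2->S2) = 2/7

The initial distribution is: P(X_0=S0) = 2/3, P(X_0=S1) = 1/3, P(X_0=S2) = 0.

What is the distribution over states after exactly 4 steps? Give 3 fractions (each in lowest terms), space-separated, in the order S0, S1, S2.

Answer: 3314/7203 2305/7203 528/2401

Derivation:
Propagating the distribution step by step (d_{t+1} = d_t * P):
d_0 = (S0=2/3, S1=1/3, S2=0)
  d_1[S0] = 2/3*3/7 + 1/3*3/7 + 0*4/7 = 3/7
  d_1[S1] = 2/3*3/7 + 1/3*2/7 + 0*1/7 = 8/21
  d_1[S2] = 2/3*1/7 + 1/3*2/7 + 0*2/7 = 4/21
d_1 = (S0=3/7, S1=8/21, S2=4/21)
  d_2[S0] = 3/7*3/7 + 8/21*3/7 + 4/21*4/7 = 67/147
  d_2[S1] = 3/7*3/7 + 8/21*2/7 + 4/21*1/7 = 47/147
  d_2[S2] = 3/7*1/7 + 8/21*2/7 + 4/21*2/7 = 11/49
d_2 = (S0=67/147, S1=47/147, S2=11/49)
  d_3[S0] = 67/147*3/7 + 47/147*3/7 + 11/49*4/7 = 158/343
  d_3[S1] = 67/147*3/7 + 47/147*2/7 + 11/49*1/7 = 328/1029
  d_3[S2] = 67/147*1/7 + 47/147*2/7 + 11/49*2/7 = 227/1029
d_3 = (S0=158/343, S1=328/1029, S2=227/1029)
  d_4[S0] = 158/343*3/7 + 328/1029*3/7 + 227/1029*4/7 = 3314/7203
  d_4[S1] = 158/343*3/7 + 328/1029*2/7 + 227/1029*1/7 = 2305/7203
  d_4[S2] = 158/343*1/7 + 328/1029*2/7 + 227/1029*2/7 = 528/2401
d_4 = (S0=3314/7203, S1=2305/7203, S2=528/2401)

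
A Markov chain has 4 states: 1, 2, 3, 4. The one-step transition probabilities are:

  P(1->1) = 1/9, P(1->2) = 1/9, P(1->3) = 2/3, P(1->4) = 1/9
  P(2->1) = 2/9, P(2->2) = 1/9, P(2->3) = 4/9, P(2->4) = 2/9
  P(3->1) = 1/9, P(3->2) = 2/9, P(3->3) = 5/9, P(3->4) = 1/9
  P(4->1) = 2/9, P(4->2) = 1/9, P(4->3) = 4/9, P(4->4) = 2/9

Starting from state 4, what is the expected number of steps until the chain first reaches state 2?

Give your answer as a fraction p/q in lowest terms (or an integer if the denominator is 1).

Let h_i = expected steps to first reach 2 from state i.
Boundary: h_2 = 0.
First-step equations for the other states:
  h_1 = 1 + 1/9*h_1 + 1/9*h_2 + 2/3*h_3 + 1/9*h_4
  h_3 = 1 + 1/9*h_1 + 2/9*h_2 + 5/9*h_3 + 1/9*h_4
  h_4 = 1 + 2/9*h_1 + 1/9*h_2 + 4/9*h_3 + 2/9*h_4

Substituting h_2 = 0 and rearranging gives the linear system (I - Q) h = 1:
  [8/9, -2/3, -1/9] . (h_1, h_3, h_4) = 1
  [-1/9, 4/9, -1/9] . (h_1, h_3, h_4) = 1
  [-2/9, -4/9, 7/9] . (h_1, h_3, h_4) = 1

Solving yields:
  h_1 = 40/7
  h_3 = 36/7
  h_4 = 41/7

Starting state is 4, so the expected hitting time is h_4 = 41/7.

Answer: 41/7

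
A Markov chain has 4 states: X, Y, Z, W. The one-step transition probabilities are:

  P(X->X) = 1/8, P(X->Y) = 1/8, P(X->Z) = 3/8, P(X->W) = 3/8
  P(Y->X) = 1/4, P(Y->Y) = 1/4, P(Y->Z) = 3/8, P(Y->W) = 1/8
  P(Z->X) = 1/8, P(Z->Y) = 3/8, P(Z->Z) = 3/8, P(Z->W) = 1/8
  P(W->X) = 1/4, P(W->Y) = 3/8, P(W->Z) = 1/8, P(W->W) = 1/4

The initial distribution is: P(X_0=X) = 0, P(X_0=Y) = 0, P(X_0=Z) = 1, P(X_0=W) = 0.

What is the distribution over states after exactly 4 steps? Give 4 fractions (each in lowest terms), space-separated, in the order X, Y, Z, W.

Propagating the distribution step by step (d_{t+1} = d_t * P):
d_0 = (X=0, Y=0, Z=1, W=0)
  d_1[X] = 0*1/8 + 0*1/4 + 1*1/8 + 0*1/4 = 1/8
  d_1[Y] = 0*1/8 + 0*1/4 + 1*3/8 + 0*3/8 = 3/8
  d_1[Z] = 0*3/8 + 0*3/8 + 1*3/8 + 0*1/8 = 3/8
  d_1[W] = 0*3/8 + 0*1/8 + 1*1/8 + 0*1/4 = 1/8
d_1 = (X=1/8, Y=3/8, Z=3/8, W=1/8)
  d_2[X] = 1/8*1/8 + 3/8*1/4 + 3/8*1/8 + 1/8*1/4 = 3/16
  d_2[Y] = 1/8*1/8 + 3/8*1/4 + 3/8*3/8 + 1/8*3/8 = 19/64
  d_2[Z] = 1/8*3/8 + 3/8*3/8 + 3/8*3/8 + 1/8*1/8 = 11/32
  d_2[W] = 1/8*3/8 + 3/8*1/8 + 3/8*1/8 + 1/8*1/4 = 11/64
d_2 = (X=3/16, Y=19/64, Z=11/32, W=11/64)
  d_3[X] = 3/16*1/8 + 19/64*1/4 + 11/32*1/8 + 11/64*1/4 = 47/256
  d_3[Y] = 3/16*1/8 + 19/64*1/4 + 11/32*3/8 + 11/64*3/8 = 149/512
  d_3[Z] = 3/16*3/8 + 19/64*3/8 + 11/32*3/8 + 11/64*1/8 = 85/256
  d_3[W] = 3/16*3/8 + 19/64*1/8 + 11/32*1/8 + 11/64*1/4 = 99/512
d_3 = (X=47/256, Y=149/512, Z=85/256, W=99/512)
  d_4[X] = 47/256*1/8 + 149/512*1/4 + 85/256*1/8 + 99/512*1/4 = 95/512
  d_4[Y] = 47/256*1/8 + 149/512*1/4 + 85/256*3/8 + 99/512*3/8 = 1199/4096
  d_4[Z] = 47/256*3/8 + 149/512*3/8 + 85/256*3/8 + 99/512*1/8 = 669/2048
  d_4[W] = 47/256*3/8 + 149/512*1/8 + 85/256*1/8 + 99/512*1/4 = 799/4096
d_4 = (X=95/512, Y=1199/4096, Z=669/2048, W=799/4096)

Answer: 95/512 1199/4096 669/2048 799/4096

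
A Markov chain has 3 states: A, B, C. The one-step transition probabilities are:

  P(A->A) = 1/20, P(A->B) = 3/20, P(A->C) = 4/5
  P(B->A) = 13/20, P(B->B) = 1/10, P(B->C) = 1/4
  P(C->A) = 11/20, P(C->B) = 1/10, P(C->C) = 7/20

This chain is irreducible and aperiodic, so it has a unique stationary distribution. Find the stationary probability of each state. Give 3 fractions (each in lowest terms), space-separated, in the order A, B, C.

Answer: 112/299 71/598 303/598

Derivation:
The stationary distribution satisfies pi = pi * P, i.e.:
  pi_A = 1/20*pi_A + 13/20*pi_B + 11/20*pi_C
  pi_B = 3/20*pi_A + 1/10*pi_B + 1/10*pi_C
  pi_C = 4/5*pi_A + 1/4*pi_B + 7/20*pi_C
with normalization: pi_A + pi_B + pi_C = 1.

Using the first 2 balance equations plus normalization, the linear system A*pi = b is:
  [-19/20, 13/20, 11/20] . pi = 0
  [3/20, -9/10, 1/10] . pi = 0
  [1, 1, 1] . pi = 1

Solving yields:
  pi_A = 112/299
  pi_B = 71/598
  pi_C = 303/598

Verification (pi * P):
  112/299*1/20 + 71/598*13/20 + 303/598*11/20 = 112/299 = pi_A  (ok)
  112/299*3/20 + 71/598*1/10 + 303/598*1/10 = 71/598 = pi_B  (ok)
  112/299*4/5 + 71/598*1/4 + 303/598*7/20 = 303/598 = pi_C  (ok)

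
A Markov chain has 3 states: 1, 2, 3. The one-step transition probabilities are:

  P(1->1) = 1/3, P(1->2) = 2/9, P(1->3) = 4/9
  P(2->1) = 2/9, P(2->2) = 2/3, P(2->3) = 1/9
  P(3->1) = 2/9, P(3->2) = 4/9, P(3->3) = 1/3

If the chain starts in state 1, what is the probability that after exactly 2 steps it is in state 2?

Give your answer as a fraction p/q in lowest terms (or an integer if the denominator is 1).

Computing P^2 by repeated multiplication:
P^1 =
  1: [1/3, 2/9, 4/9]
  2: [2/9, 2/3, 1/9]
  3: [2/9, 4/9, 1/3]
P^2 =
  1: [7/27, 34/81, 26/81]
  2: [20/81, 44/81, 17/81]
  3: [20/81, 40/81, 7/27]

(P^2)[1 -> 2] = 34/81

Answer: 34/81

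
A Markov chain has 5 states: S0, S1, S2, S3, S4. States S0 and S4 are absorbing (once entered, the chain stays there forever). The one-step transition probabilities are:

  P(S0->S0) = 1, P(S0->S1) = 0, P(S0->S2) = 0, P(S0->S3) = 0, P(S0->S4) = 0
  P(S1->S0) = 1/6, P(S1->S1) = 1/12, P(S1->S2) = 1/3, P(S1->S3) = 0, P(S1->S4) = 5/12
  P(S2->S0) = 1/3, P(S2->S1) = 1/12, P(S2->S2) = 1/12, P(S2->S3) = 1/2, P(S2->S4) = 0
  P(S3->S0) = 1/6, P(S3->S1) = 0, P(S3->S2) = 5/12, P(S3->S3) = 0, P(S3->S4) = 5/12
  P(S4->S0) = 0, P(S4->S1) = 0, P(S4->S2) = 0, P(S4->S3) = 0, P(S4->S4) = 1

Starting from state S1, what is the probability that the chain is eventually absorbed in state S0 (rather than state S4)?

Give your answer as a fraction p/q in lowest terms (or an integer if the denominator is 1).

Let a_i = P(absorbed in S0 | start in state i).
Boundary conditions: a_S0 = 1, a_S4 = 0.
For each transient state i, a_i = sum_j P(i->j) * a_j:
  a_S1 = 1/6*a_S0 + 1/12*a_S1 + 1/3*a_S2 + 0*a_S3 + 5/12*a_S4
  a_S2 = 1/3*a_S0 + 1/12*a_S1 + 1/12*a_S2 + 1/2*a_S3 + 0*a_S4
  a_S3 = 1/6*a_S0 + 0*a_S1 + 5/12*a_S2 + 0*a_S3 + 5/12*a_S4

Substituting a_S0 = 1 and a_S4 = 0, rearrange to (I - Q) a = r where r[i] = P(i -> S0):
  [11/12, -1/3, 0] . (a_S1, a_S2, a_S3) = 1/6
  [-1/12, 11/12, -1/2] . (a_S1, a_S2, a_S3) = 1/3
  [0, -5/12, 1] . (a_S1, a_S2, a_S3) = 1/6

Solving yields:
  a_S1 = 74/179
  a_S2 = 114/179
  a_S3 = 232/537

Starting state is S1, so the absorption probability is a_S1 = 74/179.

Answer: 74/179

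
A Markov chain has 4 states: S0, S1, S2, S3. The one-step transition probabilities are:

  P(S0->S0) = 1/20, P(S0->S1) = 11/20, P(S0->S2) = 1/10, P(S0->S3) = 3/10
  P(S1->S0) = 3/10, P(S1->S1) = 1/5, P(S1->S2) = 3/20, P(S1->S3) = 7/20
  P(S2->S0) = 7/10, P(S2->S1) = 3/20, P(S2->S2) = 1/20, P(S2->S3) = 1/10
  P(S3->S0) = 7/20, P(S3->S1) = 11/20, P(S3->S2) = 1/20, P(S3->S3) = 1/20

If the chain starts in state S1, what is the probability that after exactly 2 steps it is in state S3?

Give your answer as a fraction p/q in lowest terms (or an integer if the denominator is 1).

Answer: 77/400

Derivation:
Computing P^2 by repeated multiplication:
P^1 =
  S0: [1/20, 11/20, 1/10, 3/10]
  S1: [3/10, 1/5, 3/20, 7/20]
  S2: [7/10, 3/20, 1/20, 1/10]
  S3: [7/20, 11/20, 1/20, 1/20]
P^2 =
  S0: [137/400, 127/400, 43/400, 93/400]
  S1: [121/400, 21/50, 17/200, 77/400]
  S2: [3/20, 191/400, 1/10, 109/400]
  S3: [47/200, 27/80, 49/400, 61/200]

(P^2)[S1 -> S3] = 77/400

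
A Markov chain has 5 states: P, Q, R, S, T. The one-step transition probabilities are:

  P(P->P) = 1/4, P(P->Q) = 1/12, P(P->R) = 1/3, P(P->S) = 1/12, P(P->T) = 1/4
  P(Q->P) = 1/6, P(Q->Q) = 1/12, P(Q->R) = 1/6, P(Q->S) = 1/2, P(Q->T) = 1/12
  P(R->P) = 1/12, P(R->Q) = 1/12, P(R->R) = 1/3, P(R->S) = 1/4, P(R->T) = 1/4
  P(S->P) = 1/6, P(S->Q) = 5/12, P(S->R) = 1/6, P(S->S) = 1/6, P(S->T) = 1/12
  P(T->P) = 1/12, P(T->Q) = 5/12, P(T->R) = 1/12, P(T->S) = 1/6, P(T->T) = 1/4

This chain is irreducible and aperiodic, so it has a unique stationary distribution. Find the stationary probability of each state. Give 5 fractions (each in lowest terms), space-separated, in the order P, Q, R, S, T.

The stationary distribution satisfies pi = pi * P, i.e.:
  pi_P = 1/4*pi_P + 1/6*pi_Q + 1/12*pi_R + 1/6*pi_S + 1/12*pi_T
  pi_Q = 1/12*pi_P + 1/12*pi_Q + 1/12*pi_R + 5/12*pi_S + 5/12*pi_T
  pi_R = 1/3*pi_P + 1/6*pi_Q + 1/3*pi_R + 1/6*pi_S + 1/12*pi_T
  pi_S = 1/12*pi_P + 1/2*pi_Q + 1/4*pi_R + 1/6*pi_S + 1/6*pi_T
  pi_T = 1/4*pi_P + 1/12*pi_Q + 1/4*pi_R + 1/12*pi_S + 1/4*pi_T
with normalization: pi_P + pi_Q + pi_R + pi_S + pi_T = 1.

Using the first 4 balance equations plus normalization, the linear system A*pi = b is:
  [-3/4, 1/6, 1/12, 1/6, 1/12] . pi = 0
  [1/12, -11/12, 1/12, 5/12, 5/12] . pi = 0
  [1/3, 1/6, -2/3, 1/6, 1/12] . pi = 0
  [1/12, 1/2, 1/4, -5/6, 1/6] . pi = 0
  [1, 1, 1, 1, 1] . pi = 1

Solving yields:
  pi_P = 57/388
  pi_Q = 1037/4656
  pi_R = 247/1164
  pi_S = 1147/4656
  pi_T = 50/291

Verification (pi * P):
  57/388*1/4 + 1037/4656*1/6 + 247/1164*1/12 + 1147/4656*1/6 + 50/291*1/12 = 57/388 = pi_P  (ok)
  57/388*1/12 + 1037/4656*1/12 + 247/1164*1/12 + 1147/4656*5/12 + 50/291*5/12 = 1037/4656 = pi_Q  (ok)
  57/388*1/3 + 1037/4656*1/6 + 247/1164*1/3 + 1147/4656*1/6 + 50/291*1/12 = 247/1164 = pi_R  (ok)
  57/388*1/12 + 1037/4656*1/2 + 247/1164*1/4 + 1147/4656*1/6 + 50/291*1/6 = 1147/4656 = pi_S  (ok)
  57/388*1/4 + 1037/4656*1/12 + 247/1164*1/4 + 1147/4656*1/12 + 50/291*1/4 = 50/291 = pi_T  (ok)

Answer: 57/388 1037/4656 247/1164 1147/4656 50/291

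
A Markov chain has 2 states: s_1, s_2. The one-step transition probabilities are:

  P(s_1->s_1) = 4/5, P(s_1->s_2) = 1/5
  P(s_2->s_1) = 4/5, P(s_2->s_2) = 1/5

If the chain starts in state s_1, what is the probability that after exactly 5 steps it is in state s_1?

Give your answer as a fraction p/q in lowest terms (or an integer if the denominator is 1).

Computing P^5 by repeated multiplication:
P^1 =
  s_1: [4/5, 1/5]
  s_2: [4/5, 1/5]
P^2 =
  s_1: [4/5, 1/5]
  s_2: [4/5, 1/5]
P^3 =
  s_1: [4/5, 1/5]
  s_2: [4/5, 1/5]
P^4 =
  s_1: [4/5, 1/5]
  s_2: [4/5, 1/5]
P^5 =
  s_1: [4/5, 1/5]
  s_2: [4/5, 1/5]

(P^5)[s_1 -> s_1] = 4/5

Answer: 4/5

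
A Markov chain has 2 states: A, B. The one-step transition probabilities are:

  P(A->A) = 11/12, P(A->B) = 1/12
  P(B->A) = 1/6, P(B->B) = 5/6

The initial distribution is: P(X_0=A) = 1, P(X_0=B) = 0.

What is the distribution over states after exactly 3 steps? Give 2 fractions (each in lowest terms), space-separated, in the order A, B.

Propagating the distribution step by step (d_{t+1} = d_t * P):
d_0 = (A=1, B=0)
  d_1[A] = 1*11/12 + 0*1/6 = 11/12
  d_1[B] = 1*1/12 + 0*5/6 = 1/12
d_1 = (A=11/12, B=1/12)
  d_2[A] = 11/12*11/12 + 1/12*1/6 = 41/48
  d_2[B] = 11/12*1/12 + 1/12*5/6 = 7/48
d_2 = (A=41/48, B=7/48)
  d_3[A] = 41/48*11/12 + 7/48*1/6 = 155/192
  d_3[B] = 41/48*1/12 + 7/48*5/6 = 37/192
d_3 = (A=155/192, B=37/192)

Answer: 155/192 37/192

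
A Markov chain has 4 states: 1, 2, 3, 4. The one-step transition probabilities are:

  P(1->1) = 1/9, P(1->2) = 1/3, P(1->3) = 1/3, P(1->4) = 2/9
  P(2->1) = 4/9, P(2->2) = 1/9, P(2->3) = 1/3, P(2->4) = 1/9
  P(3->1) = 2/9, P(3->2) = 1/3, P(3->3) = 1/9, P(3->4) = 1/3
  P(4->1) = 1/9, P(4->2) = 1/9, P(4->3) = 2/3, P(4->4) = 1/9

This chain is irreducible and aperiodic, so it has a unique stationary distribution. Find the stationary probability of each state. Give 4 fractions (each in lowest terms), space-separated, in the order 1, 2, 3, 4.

The stationary distribution satisfies pi = pi * P, i.e.:
  pi_1 = 1/9*pi_1 + 4/9*pi_2 + 2/9*pi_3 + 1/9*pi_4
  pi_2 = 1/3*pi_1 + 1/9*pi_2 + 1/3*pi_3 + 1/9*pi_4
  pi_3 = 1/3*pi_1 + 1/3*pi_2 + 1/9*pi_3 + 2/3*pi_4
  pi_4 = 2/9*pi_1 + 1/9*pi_2 + 1/3*pi_3 + 1/9*pi_4
with normalization: pi_1 + pi_2 + pi_3 + pi_4 = 1.

Using the first 3 balance equations plus normalization, the linear system A*pi = b is:
  [-8/9, 4/9, 2/9, 1/9] . pi = 0
  [1/3, -8/9, 1/3, 1/9] . pi = 0
  [1/3, 1/3, -8/9, 2/3] . pi = 0
  [1, 1, 1, 1] . pi = 1

Solving yields:
  pi_1 = 87/385
  pi_2 = 271/1155
  pi_3 = 127/385
  pi_4 = 22/105

Verification (pi * P):
  87/385*1/9 + 271/1155*4/9 + 127/385*2/9 + 22/105*1/9 = 87/385 = pi_1  (ok)
  87/385*1/3 + 271/1155*1/9 + 127/385*1/3 + 22/105*1/9 = 271/1155 = pi_2  (ok)
  87/385*1/3 + 271/1155*1/3 + 127/385*1/9 + 22/105*2/3 = 127/385 = pi_3  (ok)
  87/385*2/9 + 271/1155*1/9 + 127/385*1/3 + 22/105*1/9 = 22/105 = pi_4  (ok)

Answer: 87/385 271/1155 127/385 22/105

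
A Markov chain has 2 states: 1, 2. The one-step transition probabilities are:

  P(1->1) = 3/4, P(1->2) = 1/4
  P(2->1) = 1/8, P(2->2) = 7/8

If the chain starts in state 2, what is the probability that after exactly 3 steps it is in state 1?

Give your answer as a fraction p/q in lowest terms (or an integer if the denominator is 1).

Computing P^3 by repeated multiplication:
P^1 =
  1: [3/4, 1/4]
  2: [1/8, 7/8]
P^2 =
  1: [19/32, 13/32]
  2: [13/64, 51/64]
P^3 =
  1: [127/256, 129/256]
  2: [129/512, 383/512]

(P^3)[2 -> 1] = 129/512

Answer: 129/512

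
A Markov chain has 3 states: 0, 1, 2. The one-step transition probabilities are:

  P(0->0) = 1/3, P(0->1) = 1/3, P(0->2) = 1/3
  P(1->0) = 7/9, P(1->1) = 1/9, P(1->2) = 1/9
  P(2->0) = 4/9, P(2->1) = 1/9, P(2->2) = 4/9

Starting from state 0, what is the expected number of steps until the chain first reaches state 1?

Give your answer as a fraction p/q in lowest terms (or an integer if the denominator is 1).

Let h_i = expected steps to first reach 1 from state i.
Boundary: h_1 = 0.
First-step equations for the other states:
  h_0 = 1 + 1/3*h_0 + 1/3*h_1 + 1/3*h_2
  h_2 = 1 + 4/9*h_0 + 1/9*h_1 + 4/9*h_2

Substituting h_1 = 0 and rearranging gives the linear system (I - Q) h = 1:
  [2/3, -1/3] . (h_0, h_2) = 1
  [-4/9, 5/9] . (h_0, h_2) = 1

Solving yields:
  h_0 = 4
  h_2 = 5

Starting state is 0, so the expected hitting time is h_0 = 4.

Answer: 4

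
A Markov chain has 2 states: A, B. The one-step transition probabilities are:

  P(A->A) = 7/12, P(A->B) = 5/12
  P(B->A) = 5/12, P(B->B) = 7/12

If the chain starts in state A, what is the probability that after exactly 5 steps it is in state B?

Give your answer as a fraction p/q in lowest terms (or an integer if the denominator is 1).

Computing P^5 by repeated multiplication:
P^1 =
  A: [7/12, 5/12]
  B: [5/12, 7/12]
P^2 =
  A: [37/72, 35/72]
  B: [35/72, 37/72]
P^3 =
  A: [217/432, 215/432]
  B: [215/432, 217/432]
P^4 =
  A: [1297/2592, 1295/2592]
  B: [1295/2592, 1297/2592]
P^5 =
  A: [7777/15552, 7775/15552]
  B: [7775/15552, 7777/15552]

(P^5)[A -> B] = 7775/15552

Answer: 7775/15552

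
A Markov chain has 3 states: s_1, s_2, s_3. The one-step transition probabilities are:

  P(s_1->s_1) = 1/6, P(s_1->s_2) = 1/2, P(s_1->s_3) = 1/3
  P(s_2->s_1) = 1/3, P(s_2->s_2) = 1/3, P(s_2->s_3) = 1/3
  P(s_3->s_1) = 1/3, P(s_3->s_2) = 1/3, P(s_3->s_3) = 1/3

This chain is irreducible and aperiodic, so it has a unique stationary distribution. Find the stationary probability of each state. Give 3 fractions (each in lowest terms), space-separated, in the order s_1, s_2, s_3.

Answer: 2/7 8/21 1/3

Derivation:
The stationary distribution satisfies pi = pi * P, i.e.:
  pi_s_1 = 1/6*pi_s_1 + 1/3*pi_s_2 + 1/3*pi_s_3
  pi_s_2 = 1/2*pi_s_1 + 1/3*pi_s_2 + 1/3*pi_s_3
  pi_s_3 = 1/3*pi_s_1 + 1/3*pi_s_2 + 1/3*pi_s_3
with normalization: pi_s_1 + pi_s_2 + pi_s_3 = 1.

Using the first 2 balance equations plus normalization, the linear system A*pi = b is:
  [-5/6, 1/3, 1/3] . pi = 0
  [1/2, -2/3, 1/3] . pi = 0
  [1, 1, 1] . pi = 1

Solving yields:
  pi_s_1 = 2/7
  pi_s_2 = 8/21
  pi_s_3 = 1/3

Verification (pi * P):
  2/7*1/6 + 8/21*1/3 + 1/3*1/3 = 2/7 = pi_s_1  (ok)
  2/7*1/2 + 8/21*1/3 + 1/3*1/3 = 8/21 = pi_s_2  (ok)
  2/7*1/3 + 8/21*1/3 + 1/3*1/3 = 1/3 = pi_s_3  (ok)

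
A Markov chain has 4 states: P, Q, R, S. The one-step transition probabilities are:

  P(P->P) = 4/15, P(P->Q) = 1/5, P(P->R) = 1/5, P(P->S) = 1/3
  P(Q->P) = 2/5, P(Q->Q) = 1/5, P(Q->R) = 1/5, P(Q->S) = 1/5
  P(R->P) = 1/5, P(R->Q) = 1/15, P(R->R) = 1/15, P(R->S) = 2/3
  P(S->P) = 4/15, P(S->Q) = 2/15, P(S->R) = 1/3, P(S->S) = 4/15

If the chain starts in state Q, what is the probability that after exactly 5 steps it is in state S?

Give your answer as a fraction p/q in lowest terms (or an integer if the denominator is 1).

Computing P^5 by repeated multiplication:
P^1 =
  P: [4/15, 1/5, 1/5, 1/3]
  Q: [2/5, 1/5, 1/5, 1/5]
  R: [1/5, 1/15, 1/15, 2/3]
  S: [4/15, 2/15, 1/3, 4/15]
P^2 =
  P: [7/25, 34/225, 49/225, 79/225]
  Q: [7/25, 4/25, 1/5, 9/25]
  R: [61/225, 11/75, 7/25, 68/225]
  S: [59/225, 31/225, 43/225, 92/225]
P^3 =
  P: [919/3375, 166/1125, 49/225, 1223/3375]
  Q: [103/375, 56/375, 83/375, 133/375]
  R: [301/1125, 481/3375, 137/675, 1306/3375]
  S: [919/3375, 497/3375, 773/3375, 1186/3375]
P^4 =
  P: [1529/5625, 7432/50625, 11101/50625, 18331/50625]
  Q: [1529/5625, 826/5625, 49/225, 409/1125]
  R: [13777/50625, 2483/16875, 421/1875, 18032/50625]
  S: [13721/50625, 7393/50625, 10951/50625, 3712/10125]
P^5 =
  P: [206263/759375, 37114/253125, 11089/50625, 55087/151875]
  Q: [22927/84375, 2476/16875, 3703/16875, 30553/84375]
  R: [68677/253125, 111109/759375, 33041/151875, 55406/151875]
  S: [41267/151875, 111413/759375, 167093/759375, 274534/759375]

(P^5)[Q -> S] = 30553/84375

Answer: 30553/84375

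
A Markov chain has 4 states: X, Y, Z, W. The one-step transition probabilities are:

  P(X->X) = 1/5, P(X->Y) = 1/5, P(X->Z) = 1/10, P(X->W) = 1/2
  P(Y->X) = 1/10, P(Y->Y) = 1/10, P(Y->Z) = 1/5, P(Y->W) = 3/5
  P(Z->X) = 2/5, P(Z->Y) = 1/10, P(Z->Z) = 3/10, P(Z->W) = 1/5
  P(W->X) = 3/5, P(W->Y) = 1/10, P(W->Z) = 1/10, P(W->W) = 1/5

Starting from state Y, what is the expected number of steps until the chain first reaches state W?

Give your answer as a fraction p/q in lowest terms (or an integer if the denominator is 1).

Answer: 840/421

Derivation:
Let h_i = expected steps to first reach W from state i.
Boundary: h_W = 0.
First-step equations for the other states:
  h_X = 1 + 1/5*h_X + 1/5*h_Y + 1/10*h_Z + 1/2*h_W
  h_Y = 1 + 1/10*h_X + 1/10*h_Y + 1/5*h_Z + 3/5*h_W
  h_Z = 1 + 2/5*h_X + 1/10*h_Y + 3/10*h_Z + 1/5*h_W

Substituting h_W = 0 and rearranging gives the linear system (I - Q) h = 1:
  [4/5, -1/5, -1/10] . (h_X, h_Y, h_Z) = 1
  [-1/10, 9/10, -1/5] . (h_X, h_Y, h_Z) = 1
  [-2/5, -1/10, 7/10] . (h_X, h_Y, h_Z) = 1

Solving yields:
  h_X = 890/421
  h_Y = 840/421
  h_Z = 1230/421

Starting state is Y, so the expected hitting time is h_Y = 840/421.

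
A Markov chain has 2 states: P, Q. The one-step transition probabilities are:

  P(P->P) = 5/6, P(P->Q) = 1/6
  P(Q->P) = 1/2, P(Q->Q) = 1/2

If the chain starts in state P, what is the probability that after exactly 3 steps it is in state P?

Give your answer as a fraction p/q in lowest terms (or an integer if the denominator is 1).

Answer: 41/54

Derivation:
Computing P^3 by repeated multiplication:
P^1 =
  P: [5/6, 1/6]
  Q: [1/2, 1/2]
P^2 =
  P: [7/9, 2/9]
  Q: [2/3, 1/3]
P^3 =
  P: [41/54, 13/54]
  Q: [13/18, 5/18]

(P^3)[P -> P] = 41/54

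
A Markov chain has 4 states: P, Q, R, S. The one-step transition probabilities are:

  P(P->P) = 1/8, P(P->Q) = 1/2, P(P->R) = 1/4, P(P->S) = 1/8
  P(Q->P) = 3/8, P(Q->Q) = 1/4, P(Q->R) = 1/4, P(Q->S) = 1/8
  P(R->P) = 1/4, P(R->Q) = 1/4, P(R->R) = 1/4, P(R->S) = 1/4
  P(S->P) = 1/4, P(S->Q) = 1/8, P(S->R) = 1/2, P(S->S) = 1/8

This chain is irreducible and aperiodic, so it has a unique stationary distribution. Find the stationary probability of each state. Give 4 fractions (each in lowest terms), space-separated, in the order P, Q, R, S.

Answer: 79/310 91/310 9/31 5/31

Derivation:
The stationary distribution satisfies pi = pi * P, i.e.:
  pi_P = 1/8*pi_P + 3/8*pi_Q + 1/4*pi_R + 1/4*pi_S
  pi_Q = 1/2*pi_P + 1/4*pi_Q + 1/4*pi_R + 1/8*pi_S
  pi_R = 1/4*pi_P + 1/4*pi_Q + 1/4*pi_R + 1/2*pi_S
  pi_S = 1/8*pi_P + 1/8*pi_Q + 1/4*pi_R + 1/8*pi_S
with normalization: pi_P + pi_Q + pi_R + pi_S = 1.

Using the first 3 balance equations plus normalization, the linear system A*pi = b is:
  [-7/8, 3/8, 1/4, 1/4] . pi = 0
  [1/2, -3/4, 1/4, 1/8] . pi = 0
  [1/4, 1/4, -3/4, 1/2] . pi = 0
  [1, 1, 1, 1] . pi = 1

Solving yields:
  pi_P = 79/310
  pi_Q = 91/310
  pi_R = 9/31
  pi_S = 5/31

Verification (pi * P):
  79/310*1/8 + 91/310*3/8 + 9/31*1/4 + 5/31*1/4 = 79/310 = pi_P  (ok)
  79/310*1/2 + 91/310*1/4 + 9/31*1/4 + 5/31*1/8 = 91/310 = pi_Q  (ok)
  79/310*1/4 + 91/310*1/4 + 9/31*1/4 + 5/31*1/2 = 9/31 = pi_R  (ok)
  79/310*1/8 + 91/310*1/8 + 9/31*1/4 + 5/31*1/8 = 5/31 = pi_S  (ok)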